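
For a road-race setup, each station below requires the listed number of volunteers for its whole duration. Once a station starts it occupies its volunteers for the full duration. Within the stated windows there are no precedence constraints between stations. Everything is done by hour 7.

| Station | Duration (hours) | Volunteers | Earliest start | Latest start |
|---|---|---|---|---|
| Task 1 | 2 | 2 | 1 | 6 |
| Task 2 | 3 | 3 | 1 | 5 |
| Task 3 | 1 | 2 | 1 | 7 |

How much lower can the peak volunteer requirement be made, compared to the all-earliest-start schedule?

4

Early-start peak: h1:7  h2:5  h3:3  h4:0  h5:0  h6:0  h7:0 ⇒ 7.
Leveled (Task 1@1, Task 2@3, Task 3@6): h1:2  h2:2  h3:3  h4:3  h5:3  h6:2  h7:0 ⇒ 3.
Reduction 7 − 3 = 4.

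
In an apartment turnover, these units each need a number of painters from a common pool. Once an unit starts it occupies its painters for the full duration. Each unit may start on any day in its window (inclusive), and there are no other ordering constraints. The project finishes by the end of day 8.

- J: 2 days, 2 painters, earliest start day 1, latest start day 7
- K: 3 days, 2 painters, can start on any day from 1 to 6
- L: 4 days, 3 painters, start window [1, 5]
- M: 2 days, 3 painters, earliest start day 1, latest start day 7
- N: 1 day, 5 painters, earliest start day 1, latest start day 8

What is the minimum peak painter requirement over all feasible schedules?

Early-start (J@1, K@1, L@1, M@1, N@1) gives peak 15: d1:15  d2:10  d3:5  d4:3  d5:0  d6:0  d7:0  d8:0.
Shift K→3, M→5, N→7.
Schedule J@1, K@3, L@1, M@5, N@7: d1:5  d2:5  d3:5  d4:5  d5:5  d6:3  d7:5  d8:0 — peak 5.
Total painter-days = 33 over 8 days ⇒ peak ≥ ⌈33/8⌉ = 5, so 5 is optimal.

5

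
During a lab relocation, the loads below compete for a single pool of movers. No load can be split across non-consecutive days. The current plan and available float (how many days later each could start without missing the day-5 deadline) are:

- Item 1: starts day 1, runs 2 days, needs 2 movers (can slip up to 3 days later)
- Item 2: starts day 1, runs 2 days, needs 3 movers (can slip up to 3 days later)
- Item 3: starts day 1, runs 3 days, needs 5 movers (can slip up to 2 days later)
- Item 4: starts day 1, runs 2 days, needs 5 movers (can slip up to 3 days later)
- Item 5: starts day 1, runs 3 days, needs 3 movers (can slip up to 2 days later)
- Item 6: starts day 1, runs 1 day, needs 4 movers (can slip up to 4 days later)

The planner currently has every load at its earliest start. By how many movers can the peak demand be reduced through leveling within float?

12

Early-start peak: d1:22  d2:18  d3:8  d4:0  d5:0 ⇒ 22.
Leveled (Item 1@2, Item 2@1, Item 3@3, Item 4@4, Item 5@1, Item 6@1): d1:10  d2:8  d3:10  d4:10  d5:10 ⇒ 10.
Reduction 22 − 10 = 12.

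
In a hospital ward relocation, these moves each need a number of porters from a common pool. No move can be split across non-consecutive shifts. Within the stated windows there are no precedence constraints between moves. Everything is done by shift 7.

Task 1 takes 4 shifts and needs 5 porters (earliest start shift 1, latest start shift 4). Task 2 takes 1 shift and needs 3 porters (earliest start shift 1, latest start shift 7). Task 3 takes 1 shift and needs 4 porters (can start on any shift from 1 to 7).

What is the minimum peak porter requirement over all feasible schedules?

5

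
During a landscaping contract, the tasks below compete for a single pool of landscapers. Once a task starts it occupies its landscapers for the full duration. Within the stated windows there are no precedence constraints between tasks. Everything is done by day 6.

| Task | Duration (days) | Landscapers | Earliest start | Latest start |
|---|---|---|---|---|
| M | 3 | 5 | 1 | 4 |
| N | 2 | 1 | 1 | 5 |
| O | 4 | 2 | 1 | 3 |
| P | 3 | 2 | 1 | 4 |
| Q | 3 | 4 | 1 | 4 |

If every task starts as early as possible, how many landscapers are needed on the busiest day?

Early-start schedule: M@1, N@1, O@1, P@1, Q@1.
Load per day: day 1: 14, day 2: 14, day 3: 13, day 4: 2, day 5: 0, day 6: 0.
Peak is 14.

14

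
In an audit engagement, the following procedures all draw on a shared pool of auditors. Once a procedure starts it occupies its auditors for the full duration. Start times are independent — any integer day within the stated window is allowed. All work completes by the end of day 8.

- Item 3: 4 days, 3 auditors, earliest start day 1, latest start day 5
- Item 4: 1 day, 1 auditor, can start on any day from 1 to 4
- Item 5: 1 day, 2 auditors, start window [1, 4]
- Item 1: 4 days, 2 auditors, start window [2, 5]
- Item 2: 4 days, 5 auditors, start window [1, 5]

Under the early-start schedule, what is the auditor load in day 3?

10

At early start, day 3 has: Item 3, Item 1, Item 2.
Demand: 3 + 2 + 5 = 10.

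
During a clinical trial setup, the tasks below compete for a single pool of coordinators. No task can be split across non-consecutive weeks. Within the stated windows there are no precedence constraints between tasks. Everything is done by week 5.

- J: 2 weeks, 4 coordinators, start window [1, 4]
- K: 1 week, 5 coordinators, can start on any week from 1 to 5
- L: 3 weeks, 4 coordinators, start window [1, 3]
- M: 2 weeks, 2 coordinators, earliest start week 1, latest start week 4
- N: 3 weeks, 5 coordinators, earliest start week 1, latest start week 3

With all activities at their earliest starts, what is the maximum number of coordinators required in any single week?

20

Early-start schedule: J@1, K@1, L@1, M@1, N@1.
Load per week: week 1: 20, week 2: 15, week 3: 9, week 4: 0, week 5: 0.
Peak is 20.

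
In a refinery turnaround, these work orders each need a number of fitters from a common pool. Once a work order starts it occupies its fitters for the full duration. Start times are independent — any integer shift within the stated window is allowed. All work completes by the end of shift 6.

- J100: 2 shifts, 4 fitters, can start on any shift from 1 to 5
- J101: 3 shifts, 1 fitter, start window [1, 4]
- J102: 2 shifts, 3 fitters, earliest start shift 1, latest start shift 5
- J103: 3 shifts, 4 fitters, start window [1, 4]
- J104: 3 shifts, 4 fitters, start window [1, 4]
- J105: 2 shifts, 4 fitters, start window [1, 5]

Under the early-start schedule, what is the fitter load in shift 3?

At early start, shift 3 has: J101, J103, J104.
Demand: 1 + 4 + 4 = 9.

9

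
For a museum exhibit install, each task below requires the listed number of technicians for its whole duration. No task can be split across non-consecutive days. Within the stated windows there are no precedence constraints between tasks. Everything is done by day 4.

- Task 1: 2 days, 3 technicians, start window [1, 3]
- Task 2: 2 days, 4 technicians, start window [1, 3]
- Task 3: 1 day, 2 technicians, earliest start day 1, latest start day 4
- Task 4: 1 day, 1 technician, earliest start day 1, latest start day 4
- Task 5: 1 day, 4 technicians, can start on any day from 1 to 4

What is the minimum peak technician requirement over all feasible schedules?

Early-start (Task 1@1, Task 2@1, Task 3@1, Task 4@1, Task 5@1) gives peak 14: d1:14  d2:7  d3:0  d4:0.
Shift Task 3→3, Task 4→3, Task 5→3.
Schedule Task 1@1, Task 2@1, Task 3@3, Task 4@3, Task 5@3: d1:7  d2:7  d3:7  d4:0 — peak 7.

7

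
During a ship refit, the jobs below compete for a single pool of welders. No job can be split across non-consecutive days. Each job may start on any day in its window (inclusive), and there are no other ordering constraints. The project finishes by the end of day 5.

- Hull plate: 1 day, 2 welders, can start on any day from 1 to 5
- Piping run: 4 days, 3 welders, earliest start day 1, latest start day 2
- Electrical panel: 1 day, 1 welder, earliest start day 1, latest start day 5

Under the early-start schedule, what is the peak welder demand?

Early-start schedule: Hull plate@1, Piping run@1, Electrical panel@1.
Load per day: day 1: 6, day 2: 3, day 3: 3, day 4: 3, day 5: 0.
Peak is 6.

6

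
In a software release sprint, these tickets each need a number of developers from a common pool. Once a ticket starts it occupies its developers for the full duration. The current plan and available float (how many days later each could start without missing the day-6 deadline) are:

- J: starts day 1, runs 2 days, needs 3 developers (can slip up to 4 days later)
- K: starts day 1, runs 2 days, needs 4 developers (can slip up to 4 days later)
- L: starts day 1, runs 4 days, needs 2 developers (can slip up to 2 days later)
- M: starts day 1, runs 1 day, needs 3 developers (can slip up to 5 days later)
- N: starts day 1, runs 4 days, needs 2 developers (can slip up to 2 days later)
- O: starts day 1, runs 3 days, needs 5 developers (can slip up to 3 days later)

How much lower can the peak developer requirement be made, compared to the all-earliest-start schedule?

10

Early-start peak: d1:19  d2:16  d3:9  d4:4  d5:0  d6:0 ⇒ 19.
Leveled (J@1, K@1, L@1, M@3, N@3, O@4): d1:9  d2:9  d3:7  d4:9  d5:7  d6:7 ⇒ 9.
Reduction 19 − 9 = 10.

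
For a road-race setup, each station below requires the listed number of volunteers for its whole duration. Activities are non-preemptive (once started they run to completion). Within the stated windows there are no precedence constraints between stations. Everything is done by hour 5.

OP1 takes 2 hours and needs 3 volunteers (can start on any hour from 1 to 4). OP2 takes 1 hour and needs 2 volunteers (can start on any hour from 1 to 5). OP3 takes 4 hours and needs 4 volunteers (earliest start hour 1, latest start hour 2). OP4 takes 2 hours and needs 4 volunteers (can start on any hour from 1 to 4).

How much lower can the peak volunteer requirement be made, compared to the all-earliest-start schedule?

5

Early-start peak: h1:13  h2:11  h3:4  h4:4  h5:0 ⇒ 13.
Leveled (OP1@1, OP2@1, OP3@2, OP4@3): h1:5  h2:7  h3:8  h4:8  h5:4 ⇒ 8.
Reduction 13 − 8 = 5.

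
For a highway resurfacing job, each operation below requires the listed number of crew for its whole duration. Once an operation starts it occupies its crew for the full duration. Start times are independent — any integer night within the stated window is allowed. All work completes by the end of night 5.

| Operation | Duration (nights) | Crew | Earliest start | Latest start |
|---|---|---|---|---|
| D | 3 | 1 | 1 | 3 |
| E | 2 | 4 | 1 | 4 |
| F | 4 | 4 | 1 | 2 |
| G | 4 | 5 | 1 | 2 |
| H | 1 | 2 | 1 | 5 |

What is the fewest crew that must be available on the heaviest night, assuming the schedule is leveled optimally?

13

Early-start (D@1, E@1, F@1, G@1, H@1) gives peak 16: n1:16  n2:14  n3:10  n4:9  n5:0.
Shift E→4.
Schedule D@1, E@4, F@1, G@1, H@1: n1:12  n2:10  n3:10  n4:13  n5:4 — peak 13.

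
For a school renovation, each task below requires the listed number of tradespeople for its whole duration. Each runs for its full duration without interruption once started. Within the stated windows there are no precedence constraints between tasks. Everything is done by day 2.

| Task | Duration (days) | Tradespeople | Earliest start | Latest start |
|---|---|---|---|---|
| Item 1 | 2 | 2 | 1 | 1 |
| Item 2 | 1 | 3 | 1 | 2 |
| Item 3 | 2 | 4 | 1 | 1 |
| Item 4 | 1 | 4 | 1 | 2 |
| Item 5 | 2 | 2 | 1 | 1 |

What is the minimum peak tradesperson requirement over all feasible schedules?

Early-start (Item 1@1, Item 2@1, Item 3@1, Item 4@1, Item 5@1) gives peak 15: d1:15  d2:8.
Shift Item 4→2.
Schedule Item 1@1, Item 2@1, Item 3@1, Item 4@2, Item 5@1: d1:11  d2:12 — peak 12.
Total tradesperson-days = 23 over 2 days ⇒ peak ≥ ⌈23/2⌉ = 12, so 12 is optimal.

12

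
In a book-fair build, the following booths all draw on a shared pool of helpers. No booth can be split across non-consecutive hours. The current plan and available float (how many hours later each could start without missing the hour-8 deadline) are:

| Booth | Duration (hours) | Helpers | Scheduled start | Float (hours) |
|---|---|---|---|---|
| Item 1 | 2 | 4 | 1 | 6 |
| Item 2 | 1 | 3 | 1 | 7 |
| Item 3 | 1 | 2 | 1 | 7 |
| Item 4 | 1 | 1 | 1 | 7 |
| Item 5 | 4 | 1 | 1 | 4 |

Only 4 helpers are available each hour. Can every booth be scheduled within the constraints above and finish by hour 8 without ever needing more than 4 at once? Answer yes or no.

Schedule Item 1@1, Item 2@3, Item 3@4, Item 4@3, Item 5@4: h1:4  h2:4  h3:4  h4:3  h5:1  h6:1  h7:1  h8:0 — peak 4 ≤ 4.

yes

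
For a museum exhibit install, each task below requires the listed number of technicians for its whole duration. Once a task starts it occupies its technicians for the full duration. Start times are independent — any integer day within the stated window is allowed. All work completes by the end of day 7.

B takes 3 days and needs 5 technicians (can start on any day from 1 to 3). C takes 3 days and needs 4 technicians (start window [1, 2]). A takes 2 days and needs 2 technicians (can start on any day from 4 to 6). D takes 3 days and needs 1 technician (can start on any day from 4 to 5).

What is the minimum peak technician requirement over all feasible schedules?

9

Schedule B@1, C@1, A@4, D@4: d1:9  d2:9  d3:9  d4:3  d5:3  d6:1  d7:0 — peak 9.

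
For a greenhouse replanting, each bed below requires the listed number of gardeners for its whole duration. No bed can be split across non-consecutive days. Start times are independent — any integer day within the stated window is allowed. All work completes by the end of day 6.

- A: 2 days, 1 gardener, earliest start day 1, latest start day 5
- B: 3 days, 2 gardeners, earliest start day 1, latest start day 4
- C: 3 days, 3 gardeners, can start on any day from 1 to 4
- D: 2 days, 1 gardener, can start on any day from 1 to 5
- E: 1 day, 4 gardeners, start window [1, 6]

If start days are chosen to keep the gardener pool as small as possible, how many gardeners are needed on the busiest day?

5

Early-start (A@1, B@1, C@1, D@1, E@1) gives peak 11: d1:11  d2:7  d3:5  d4:0  d5:0  d6:0.
Shift C→3, E→6.
Schedule A@1, B@1, C@3, D@1, E@6: d1:4  d2:4  d3:5  d4:3  d5:3  d6:4 — peak 5.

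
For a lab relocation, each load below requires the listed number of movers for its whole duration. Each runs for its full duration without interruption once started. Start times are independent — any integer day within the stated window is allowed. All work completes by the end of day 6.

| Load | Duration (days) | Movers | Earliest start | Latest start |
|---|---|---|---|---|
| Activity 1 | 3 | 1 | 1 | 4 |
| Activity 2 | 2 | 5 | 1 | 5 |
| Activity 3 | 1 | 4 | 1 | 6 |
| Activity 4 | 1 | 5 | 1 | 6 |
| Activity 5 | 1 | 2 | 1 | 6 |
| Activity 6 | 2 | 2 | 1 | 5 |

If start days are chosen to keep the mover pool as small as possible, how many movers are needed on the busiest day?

Early-start (Activity 1@1, Activity 2@1, Activity 3@1, Activity 4@1, Activity 5@1, Activity 6@1) gives peak 19: d1:19  d2:8  d3:1  d4:0  d5:0  d6:0.
Shift Activity 2→4, Activity 4→6, Activity 5→2, Activity 6→2.
Schedule Activity 1@1, Activity 2@4, Activity 3@1, Activity 4@6, Activity 5@2, Activity 6@2: d1:5  d2:5  d3:3  d4:5  d5:5  d6:5 — peak 5.
Total mover-days = 28 over 6 days ⇒ peak ≥ ⌈28/6⌉ = 5, so 5 is optimal.

5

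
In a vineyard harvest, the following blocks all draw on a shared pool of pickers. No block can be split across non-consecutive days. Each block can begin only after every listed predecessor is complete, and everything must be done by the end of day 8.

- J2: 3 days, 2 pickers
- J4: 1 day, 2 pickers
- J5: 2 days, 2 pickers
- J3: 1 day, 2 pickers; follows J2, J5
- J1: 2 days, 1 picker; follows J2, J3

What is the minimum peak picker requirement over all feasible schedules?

3

Early-start (J2@1, J4@1, J5@1, J3@4, J1@5) gives peak 6: d1:6  d2:4  d3:2  d4:2  d5:1  d6:1  d7:0  d8:0.
Shift J4→7, J5→4, J3→6, J1→7.
Schedule J2@1, J4@7, J5@4, J3@6, J1@7: d1:2  d2:2  d3:2  d4:2  d5:2  d6:2  d7:3  d8:1 — peak 3.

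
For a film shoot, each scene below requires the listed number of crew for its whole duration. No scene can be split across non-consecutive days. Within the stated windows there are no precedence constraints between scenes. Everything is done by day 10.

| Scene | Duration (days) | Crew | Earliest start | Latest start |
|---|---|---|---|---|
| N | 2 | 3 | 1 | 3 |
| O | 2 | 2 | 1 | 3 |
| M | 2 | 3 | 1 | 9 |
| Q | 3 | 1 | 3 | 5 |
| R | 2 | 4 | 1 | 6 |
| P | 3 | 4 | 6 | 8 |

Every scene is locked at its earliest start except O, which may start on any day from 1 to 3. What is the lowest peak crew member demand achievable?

O@1: d1:12  d2:12  d3:1  d4:1  d5:1  d6:4  d7:4  d8:4  d9:0  d10:0 → peak 12
O@2: d1:10  d2:12  d3:3  d4:1  d5:1  d6:4  d7:4  d8:4  d9:0  d10:0 → peak 12
O@3: d1:10  d2:10  d3:3  d4:3  d5:1  d6:4  d7:4  d8:4  d9:0  d10:0 → peak 10
Best is O@3, peak 10.

10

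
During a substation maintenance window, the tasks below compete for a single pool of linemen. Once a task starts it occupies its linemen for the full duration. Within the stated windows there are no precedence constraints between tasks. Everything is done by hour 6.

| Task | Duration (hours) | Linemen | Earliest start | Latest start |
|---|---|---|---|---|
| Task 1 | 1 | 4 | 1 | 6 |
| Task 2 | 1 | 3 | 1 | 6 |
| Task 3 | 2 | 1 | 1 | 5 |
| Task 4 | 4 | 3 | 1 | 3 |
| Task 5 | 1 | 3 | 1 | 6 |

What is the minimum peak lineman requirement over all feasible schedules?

Early-start (Task 1@1, Task 2@1, Task 3@1, Task 4@1, Task 5@1) gives peak 14: h1:14  h2:4  h3:3  h4:3  h5:0  h6:0.
Shift Task 2→2, Task 4→3, Task 5→3.
Schedule Task 1@1, Task 2@2, Task 3@1, Task 4@3, Task 5@3: h1:5  h2:4  h3:6  h4:3  h5:3  h6:3 — peak 6.

6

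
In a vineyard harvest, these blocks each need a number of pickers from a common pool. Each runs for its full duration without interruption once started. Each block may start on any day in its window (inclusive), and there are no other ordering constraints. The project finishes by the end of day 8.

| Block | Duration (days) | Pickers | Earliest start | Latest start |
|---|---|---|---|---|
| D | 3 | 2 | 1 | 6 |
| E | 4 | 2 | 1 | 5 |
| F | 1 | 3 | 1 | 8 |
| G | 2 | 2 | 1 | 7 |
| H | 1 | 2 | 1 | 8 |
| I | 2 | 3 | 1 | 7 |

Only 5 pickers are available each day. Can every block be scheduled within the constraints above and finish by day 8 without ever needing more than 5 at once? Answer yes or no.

Schedule D@1, E@1, F@6, G@4, H@5, I@7: d1:4  d2:4  d3:4  d4:4  d5:4  d6:3  d7:3  d8:3 — peak 4 ≤ 5.

yes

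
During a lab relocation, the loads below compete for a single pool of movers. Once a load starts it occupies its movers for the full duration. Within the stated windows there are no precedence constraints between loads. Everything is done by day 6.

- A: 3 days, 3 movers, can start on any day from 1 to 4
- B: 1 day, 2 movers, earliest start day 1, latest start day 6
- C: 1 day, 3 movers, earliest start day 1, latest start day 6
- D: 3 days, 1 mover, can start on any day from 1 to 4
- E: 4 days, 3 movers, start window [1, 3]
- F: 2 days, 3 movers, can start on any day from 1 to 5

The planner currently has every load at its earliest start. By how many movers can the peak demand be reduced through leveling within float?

Early-start peak: d1:15  d2:10  d3:7  d4:3  d5:0  d6:0 ⇒ 15.
Leveled (A@1, B@1, C@2, D@1, E@3, F@4): d1:6  d2:7  d3:7  d4:6  d5:6  d6:3 ⇒ 7.
Reduction 15 − 7 = 8.

8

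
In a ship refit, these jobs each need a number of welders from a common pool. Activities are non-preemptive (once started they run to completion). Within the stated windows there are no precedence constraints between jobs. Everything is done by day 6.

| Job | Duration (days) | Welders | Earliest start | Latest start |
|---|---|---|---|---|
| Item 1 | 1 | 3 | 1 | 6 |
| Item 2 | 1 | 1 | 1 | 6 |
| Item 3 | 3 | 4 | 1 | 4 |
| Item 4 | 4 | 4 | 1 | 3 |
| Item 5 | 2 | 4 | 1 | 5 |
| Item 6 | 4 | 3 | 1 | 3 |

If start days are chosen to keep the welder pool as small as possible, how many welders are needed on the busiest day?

Early-start (Item 1@1, Item 2@1, Item 3@1, Item 4@1, Item 5@1, Item 6@1) gives peak 19: d1:19  d2:15  d3:11  d4:7  d5:0  d6:0.
Shift Item 4→2, Item 5→4.
Schedule Item 1@1, Item 2@1, Item 3@1, Item 4@2, Item 5@4, Item 6@1: d1:11  d2:11  d3:11  d4:11  d5:8  d6:0 — peak 11.

11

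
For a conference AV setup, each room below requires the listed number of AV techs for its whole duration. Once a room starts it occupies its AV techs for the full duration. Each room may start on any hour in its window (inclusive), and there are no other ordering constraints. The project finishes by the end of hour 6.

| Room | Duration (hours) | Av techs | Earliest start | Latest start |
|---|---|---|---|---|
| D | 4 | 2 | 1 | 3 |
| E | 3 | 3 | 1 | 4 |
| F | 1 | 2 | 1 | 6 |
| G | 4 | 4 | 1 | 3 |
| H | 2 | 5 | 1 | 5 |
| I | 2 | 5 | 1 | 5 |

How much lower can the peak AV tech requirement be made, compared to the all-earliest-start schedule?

11

Early-start peak: h1:21  h2:19  h3:9  h4:6  h5:0  h6:0 ⇒ 21.
Leveled (D@1, E@1, F@4, G@1, H@5, I@5): h1:9  h2:9  h3:9  h4:8  h5:10  h6:10 ⇒ 10.
Reduction 21 − 10 = 11.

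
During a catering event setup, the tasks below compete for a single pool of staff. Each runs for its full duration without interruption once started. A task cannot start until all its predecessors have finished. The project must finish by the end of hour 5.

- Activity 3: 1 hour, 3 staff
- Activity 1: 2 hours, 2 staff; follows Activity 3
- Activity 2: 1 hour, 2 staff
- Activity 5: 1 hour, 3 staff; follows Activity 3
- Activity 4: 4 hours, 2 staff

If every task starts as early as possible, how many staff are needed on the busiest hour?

Early-start schedule: Activity 3@1, Activity 1@2, Activity 2@1, Activity 5@2, Activity 4@1.
Load per hour: hour 1: 7, hour 2: 7, hour 3: 4, hour 4: 2, hour 5: 0.
Peak is 7.

7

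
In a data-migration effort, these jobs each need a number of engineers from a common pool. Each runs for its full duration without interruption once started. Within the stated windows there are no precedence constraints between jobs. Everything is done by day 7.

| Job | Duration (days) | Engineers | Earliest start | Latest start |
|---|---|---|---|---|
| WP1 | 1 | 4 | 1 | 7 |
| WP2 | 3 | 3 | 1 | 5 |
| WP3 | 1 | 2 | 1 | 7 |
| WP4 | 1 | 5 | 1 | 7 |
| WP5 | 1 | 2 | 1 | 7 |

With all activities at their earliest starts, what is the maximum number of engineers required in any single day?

Early-start schedule: WP1@1, WP2@1, WP3@1, WP4@1, WP5@1.
Load per day: day 1: 16, day 2: 3, day 3: 3, day 4: 0, day 5: 0, day 6: 0, day 7: 0.
Peak is 16.

16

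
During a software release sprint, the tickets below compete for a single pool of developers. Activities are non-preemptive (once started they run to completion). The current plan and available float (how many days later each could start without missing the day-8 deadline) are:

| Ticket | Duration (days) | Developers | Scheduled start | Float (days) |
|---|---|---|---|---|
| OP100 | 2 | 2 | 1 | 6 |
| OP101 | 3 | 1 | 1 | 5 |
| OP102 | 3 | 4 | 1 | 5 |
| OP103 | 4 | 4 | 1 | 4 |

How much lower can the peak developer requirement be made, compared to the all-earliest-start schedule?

5

Early-start peak: d1:11  d2:11  d3:9  d4:4  d5:0  d6:0  d7:0  d8:0 ⇒ 11.
Leveled (OP100@1, OP101@3, OP102@1, OP103@4): d1:6  d2:6  d3:5  d4:5  d5:5  d6:4  d7:4  d8:0 ⇒ 6.
Reduction 11 − 6 = 5.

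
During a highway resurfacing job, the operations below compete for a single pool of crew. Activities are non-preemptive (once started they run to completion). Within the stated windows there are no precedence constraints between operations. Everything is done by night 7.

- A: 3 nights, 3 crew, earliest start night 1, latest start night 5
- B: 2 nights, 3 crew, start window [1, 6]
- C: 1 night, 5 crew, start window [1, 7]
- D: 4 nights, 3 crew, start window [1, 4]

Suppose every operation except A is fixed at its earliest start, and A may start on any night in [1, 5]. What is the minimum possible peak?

11

A@1: n1:14  n2:9  n3:6  n4:3  n5:0  n6:0  n7:0 → peak 14
A@2: n1:11  n2:9  n3:6  n4:6  n5:0  n6:0  n7:0 → peak 11
A@3: n1:11  n2:6  n3:6  n4:6  n5:3  n6:0  n7:0 → peak 11
A@4: n1:11  n2:6  n3:3  n4:6  n5:3  n6:3  n7:0 → peak 11
A@5: n1:11  n2:6  n3:3  n4:3  n5:3  n6:3  n7:3 → peak 11
Best is A@2, peak 11.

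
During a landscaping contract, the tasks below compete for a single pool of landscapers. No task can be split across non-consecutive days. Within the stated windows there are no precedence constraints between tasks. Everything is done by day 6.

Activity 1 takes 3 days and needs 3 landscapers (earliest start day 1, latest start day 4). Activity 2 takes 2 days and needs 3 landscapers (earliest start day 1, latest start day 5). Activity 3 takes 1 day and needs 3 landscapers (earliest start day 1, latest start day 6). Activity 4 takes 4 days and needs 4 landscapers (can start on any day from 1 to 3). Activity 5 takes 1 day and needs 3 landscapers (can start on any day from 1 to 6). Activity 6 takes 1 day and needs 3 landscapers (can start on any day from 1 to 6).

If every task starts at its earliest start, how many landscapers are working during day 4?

At early start, day 4 has: Activity 4.
Demand: 4 = 4.

4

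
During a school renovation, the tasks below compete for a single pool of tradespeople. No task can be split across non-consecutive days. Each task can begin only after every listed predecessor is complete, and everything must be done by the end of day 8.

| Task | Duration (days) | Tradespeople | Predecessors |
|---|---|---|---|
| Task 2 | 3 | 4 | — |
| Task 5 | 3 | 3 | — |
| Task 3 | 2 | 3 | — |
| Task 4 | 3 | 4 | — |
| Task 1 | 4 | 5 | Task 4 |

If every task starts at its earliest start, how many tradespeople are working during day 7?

5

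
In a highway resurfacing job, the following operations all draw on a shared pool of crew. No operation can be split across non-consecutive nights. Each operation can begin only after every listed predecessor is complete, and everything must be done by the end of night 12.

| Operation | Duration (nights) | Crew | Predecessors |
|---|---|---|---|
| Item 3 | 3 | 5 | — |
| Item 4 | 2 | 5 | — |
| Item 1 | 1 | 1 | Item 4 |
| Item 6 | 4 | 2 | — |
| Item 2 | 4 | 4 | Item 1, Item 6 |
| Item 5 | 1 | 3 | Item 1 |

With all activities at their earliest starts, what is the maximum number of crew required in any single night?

12

Early-start schedule: Item 3@1, Item 4@1, Item 1@3, Item 6@1, Item 2@5, Item 5@4.
Load per night: night 1: 12, night 2: 12, night 3: 8, night 4: 5, night 5: 4, night 6: 4, night 7: 4, night 8: 4, night 9: 0, night 10: 0, night 11: 0, night 12: 0.
Peak is 12.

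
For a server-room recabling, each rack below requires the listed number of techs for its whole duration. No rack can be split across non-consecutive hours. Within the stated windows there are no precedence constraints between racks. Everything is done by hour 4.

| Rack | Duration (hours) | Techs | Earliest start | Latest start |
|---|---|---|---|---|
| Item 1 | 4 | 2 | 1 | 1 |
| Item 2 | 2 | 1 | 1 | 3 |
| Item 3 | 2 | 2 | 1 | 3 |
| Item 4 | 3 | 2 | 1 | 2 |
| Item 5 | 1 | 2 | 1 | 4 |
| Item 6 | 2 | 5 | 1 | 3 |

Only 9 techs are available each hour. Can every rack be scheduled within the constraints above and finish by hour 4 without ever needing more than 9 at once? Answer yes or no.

Schedule Item 1@1, Item 2@1, Item 3@1, Item 4@1, Item 5@1, Item 6@3: h1:9  h2:7  h3:9  h4:7 — peak 9 ≤ 9.

yes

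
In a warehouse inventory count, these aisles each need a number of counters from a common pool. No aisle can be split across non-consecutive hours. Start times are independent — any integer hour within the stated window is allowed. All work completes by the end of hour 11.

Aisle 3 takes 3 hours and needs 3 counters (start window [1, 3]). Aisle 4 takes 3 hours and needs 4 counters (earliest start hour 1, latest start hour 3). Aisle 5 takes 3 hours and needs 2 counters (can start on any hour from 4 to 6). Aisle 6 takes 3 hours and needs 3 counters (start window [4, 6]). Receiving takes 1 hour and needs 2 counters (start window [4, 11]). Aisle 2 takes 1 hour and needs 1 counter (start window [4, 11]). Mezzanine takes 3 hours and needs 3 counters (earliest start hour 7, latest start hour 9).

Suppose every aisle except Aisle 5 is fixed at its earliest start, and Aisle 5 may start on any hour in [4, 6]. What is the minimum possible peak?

Aisle 5@4: h1:7  h2:7  h3:7  h4:8  h5:5  h6:5  h7:3  h8:3  h9:3  h10:0  h11:0 → peak 8
Aisle 5@5: h1:7  h2:7  h3:7  h4:6  h5:5  h6:5  h7:5  h8:3  h9:3  h10:0  h11:0 → peak 7
Aisle 5@6: h1:7  h2:7  h3:7  h4:6  h5:3  h6:5  h7:5  h8:5  h9:3  h10:0  h11:0 → peak 7
Best is Aisle 5@5, peak 7.

7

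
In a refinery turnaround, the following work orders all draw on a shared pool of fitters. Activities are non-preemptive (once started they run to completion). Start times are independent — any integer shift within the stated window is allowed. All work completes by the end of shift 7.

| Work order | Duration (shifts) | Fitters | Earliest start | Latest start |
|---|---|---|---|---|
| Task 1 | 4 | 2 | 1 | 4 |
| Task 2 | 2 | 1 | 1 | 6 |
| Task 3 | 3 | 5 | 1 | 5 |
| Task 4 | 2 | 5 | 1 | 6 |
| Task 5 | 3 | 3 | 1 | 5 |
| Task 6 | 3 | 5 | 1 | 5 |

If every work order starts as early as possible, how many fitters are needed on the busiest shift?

Early-start schedule: Task 1@1, Task 2@1, Task 3@1, Task 4@1, Task 5@1, Task 6@1.
Load per shift: shift 1: 21, shift 2: 21, shift 3: 15, shift 4: 2, shift 5: 0, shift 6: 0, shift 7: 0.
Peak is 21.

21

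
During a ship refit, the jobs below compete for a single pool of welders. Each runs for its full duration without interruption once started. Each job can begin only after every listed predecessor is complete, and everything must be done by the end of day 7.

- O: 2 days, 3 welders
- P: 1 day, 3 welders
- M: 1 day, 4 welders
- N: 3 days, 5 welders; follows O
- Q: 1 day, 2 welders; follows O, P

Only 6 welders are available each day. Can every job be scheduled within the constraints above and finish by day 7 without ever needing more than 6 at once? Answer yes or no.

yes

Schedule O@1, P@1, M@3, N@4, Q@3: d1:6  d2:3  d3:6  d4:5  d5:5  d6:5  d7:0 — peak 6 ≤ 6.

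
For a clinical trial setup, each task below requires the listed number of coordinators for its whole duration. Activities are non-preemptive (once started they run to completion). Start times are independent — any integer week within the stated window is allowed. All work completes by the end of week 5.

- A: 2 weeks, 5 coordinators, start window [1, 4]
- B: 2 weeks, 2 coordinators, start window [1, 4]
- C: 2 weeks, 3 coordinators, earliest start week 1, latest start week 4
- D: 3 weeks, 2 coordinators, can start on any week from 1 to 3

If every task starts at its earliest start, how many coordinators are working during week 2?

At early start, week 2 has: A, B, C, D.
Demand: 5 + 2 + 3 + 2 = 12.

12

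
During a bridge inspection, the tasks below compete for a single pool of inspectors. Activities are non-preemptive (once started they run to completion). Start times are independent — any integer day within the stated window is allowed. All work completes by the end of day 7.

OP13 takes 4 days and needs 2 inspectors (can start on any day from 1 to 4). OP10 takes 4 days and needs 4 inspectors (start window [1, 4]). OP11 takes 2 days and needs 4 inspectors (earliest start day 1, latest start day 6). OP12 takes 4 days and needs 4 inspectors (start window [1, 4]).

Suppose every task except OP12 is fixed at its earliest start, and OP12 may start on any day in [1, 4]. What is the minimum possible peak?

10

OP12@1: d1:14  d2:14  d3:10  d4:10  d5:0  d6:0  d7:0 → peak 14
OP12@2: d1:10  d2:14  d3:10  d4:10  d5:4  d6:0  d7:0 → peak 14
OP12@3: d1:10  d2:10  d3:10  d4:10  d5:4  d6:4  d7:0 → peak 10
OP12@4: d1:10  d2:10  d3:6  d4:10  d5:4  d6:4  d7:4 → peak 10
Best is OP12@3, peak 10.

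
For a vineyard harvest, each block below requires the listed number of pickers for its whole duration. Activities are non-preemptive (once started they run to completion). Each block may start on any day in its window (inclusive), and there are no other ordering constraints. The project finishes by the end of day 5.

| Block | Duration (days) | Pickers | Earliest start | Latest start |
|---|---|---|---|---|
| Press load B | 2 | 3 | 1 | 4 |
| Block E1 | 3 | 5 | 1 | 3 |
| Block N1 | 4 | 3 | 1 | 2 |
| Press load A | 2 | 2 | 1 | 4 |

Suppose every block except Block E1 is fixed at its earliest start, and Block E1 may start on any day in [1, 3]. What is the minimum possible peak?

Block E1@1: d1:13  d2:13  d3:8  d4:3  d5:0 → peak 13
Block E1@2: d1:8  d2:13  d3:8  d4:8  d5:0 → peak 13
Block E1@3: d1:8  d2:8  d3:8  d4:8  d5:5 → peak 8
Best is Block E1@3, peak 8.

8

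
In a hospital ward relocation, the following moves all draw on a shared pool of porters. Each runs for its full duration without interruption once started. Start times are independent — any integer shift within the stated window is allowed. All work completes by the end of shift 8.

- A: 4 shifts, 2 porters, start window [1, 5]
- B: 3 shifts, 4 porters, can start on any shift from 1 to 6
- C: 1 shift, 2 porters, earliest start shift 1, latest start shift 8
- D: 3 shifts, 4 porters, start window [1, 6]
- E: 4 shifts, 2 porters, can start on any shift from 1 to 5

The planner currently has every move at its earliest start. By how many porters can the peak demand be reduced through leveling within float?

8

Early-start peak: s1:14  s2:12  s3:12  s4:4  s5:0  s6:0  s7:0  s8:0 ⇒ 14.
Leveled (A@1, B@1, C@4, D@5, E@4): s1:6  s2:6  s3:6  s4:6  s5:6  s6:6  s7:6  s8:0 ⇒ 6.
Reduction 14 − 6 = 8.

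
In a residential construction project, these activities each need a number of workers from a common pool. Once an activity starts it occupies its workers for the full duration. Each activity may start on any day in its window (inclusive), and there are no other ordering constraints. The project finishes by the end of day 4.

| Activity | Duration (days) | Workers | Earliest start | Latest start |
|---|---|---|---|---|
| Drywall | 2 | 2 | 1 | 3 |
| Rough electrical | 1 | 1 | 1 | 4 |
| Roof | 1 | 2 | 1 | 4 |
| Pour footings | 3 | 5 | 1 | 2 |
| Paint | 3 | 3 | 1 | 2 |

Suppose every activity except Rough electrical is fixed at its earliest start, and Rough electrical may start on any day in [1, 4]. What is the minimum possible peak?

Rough electrical@1: d1:13  d2:10  d3:8  d4:0 → peak 13
Rough electrical@2: d1:12  d2:11  d3:8  d4:0 → peak 12
Rough electrical@3: d1:12  d2:10  d3:9  d4:0 → peak 12
Rough electrical@4: d1:12  d2:10  d3:8  d4:1 → peak 12
Best is Rough electrical@2, peak 12.

12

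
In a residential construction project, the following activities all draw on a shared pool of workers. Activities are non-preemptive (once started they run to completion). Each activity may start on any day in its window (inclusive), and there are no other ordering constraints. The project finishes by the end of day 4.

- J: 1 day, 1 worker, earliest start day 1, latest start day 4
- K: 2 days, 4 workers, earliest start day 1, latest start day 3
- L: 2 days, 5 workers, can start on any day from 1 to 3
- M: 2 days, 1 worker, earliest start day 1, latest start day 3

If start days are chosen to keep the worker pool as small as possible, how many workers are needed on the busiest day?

6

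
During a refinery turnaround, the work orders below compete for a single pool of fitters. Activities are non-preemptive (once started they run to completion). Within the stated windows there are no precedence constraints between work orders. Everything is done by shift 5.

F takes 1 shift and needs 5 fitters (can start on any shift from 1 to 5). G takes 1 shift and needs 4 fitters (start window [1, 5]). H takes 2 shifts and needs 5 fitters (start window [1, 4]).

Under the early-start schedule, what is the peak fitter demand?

14

Early-start schedule: F@1, G@1, H@1.
Load per shift: shift 1: 14, shift 2: 5, shift 3: 0, shift 4: 0, shift 5: 0.
Peak is 14.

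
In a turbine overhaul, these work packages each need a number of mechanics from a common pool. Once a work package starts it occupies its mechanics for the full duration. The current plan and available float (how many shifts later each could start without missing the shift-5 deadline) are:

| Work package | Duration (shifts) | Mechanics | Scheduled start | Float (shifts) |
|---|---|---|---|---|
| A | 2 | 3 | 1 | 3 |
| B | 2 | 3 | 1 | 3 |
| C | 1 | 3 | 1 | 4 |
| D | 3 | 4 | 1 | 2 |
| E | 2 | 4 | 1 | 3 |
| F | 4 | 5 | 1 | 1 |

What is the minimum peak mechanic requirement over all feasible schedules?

Early-start (A@1, B@1, C@1, D@1, E@1, F@1) gives peak 22: s1:22  s2:19  s3:9  s4:5  s5:0.
Shift B→3, E→4, F→2.
Schedule A@1, B@3, C@1, D@1, E@4, F@2: s1:10  s2:12  s3:12  s4:12  s5:9 — peak 12.

12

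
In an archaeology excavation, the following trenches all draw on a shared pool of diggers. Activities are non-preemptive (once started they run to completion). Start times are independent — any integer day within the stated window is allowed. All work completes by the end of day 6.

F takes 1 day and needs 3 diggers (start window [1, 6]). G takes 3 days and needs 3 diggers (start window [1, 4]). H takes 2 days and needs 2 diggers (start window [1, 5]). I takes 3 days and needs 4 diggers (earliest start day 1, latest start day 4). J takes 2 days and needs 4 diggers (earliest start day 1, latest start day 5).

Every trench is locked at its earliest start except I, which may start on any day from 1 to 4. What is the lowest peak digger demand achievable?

I@1: d1:16  d2:13  d3:7  d4:0  d5:0  d6:0 → peak 16
I@2: d1:12  d2:13  d3:7  d4:4  d5:0  d6:0 → peak 13
I@3: d1:12  d2:9  d3:7  d4:4  d5:4  d6:0 → peak 12
I@4: d1:12  d2:9  d3:3  d4:4  d5:4  d6:4 → peak 12
Best is I@3, peak 12.

12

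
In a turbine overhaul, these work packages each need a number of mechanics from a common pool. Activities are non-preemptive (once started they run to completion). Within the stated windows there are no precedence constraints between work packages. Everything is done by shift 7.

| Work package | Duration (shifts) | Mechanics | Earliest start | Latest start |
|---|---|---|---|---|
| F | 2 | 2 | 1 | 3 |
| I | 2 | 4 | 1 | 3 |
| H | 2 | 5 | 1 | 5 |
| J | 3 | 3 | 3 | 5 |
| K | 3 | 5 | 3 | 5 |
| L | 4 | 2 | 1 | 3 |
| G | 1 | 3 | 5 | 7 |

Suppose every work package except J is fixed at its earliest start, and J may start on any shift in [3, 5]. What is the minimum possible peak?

13

J@3: s1:13  s2:13  s3:10  s4:10  s5:11  s6:0  s7:0 → peak 13
J@4: s1:13  s2:13  s3:7  s4:10  s5:11  s6:3  s7:0 → peak 13
J@5: s1:13  s2:13  s3:7  s4:7  s5:11  s6:3  s7:3 → peak 13
Best is J@3, peak 13.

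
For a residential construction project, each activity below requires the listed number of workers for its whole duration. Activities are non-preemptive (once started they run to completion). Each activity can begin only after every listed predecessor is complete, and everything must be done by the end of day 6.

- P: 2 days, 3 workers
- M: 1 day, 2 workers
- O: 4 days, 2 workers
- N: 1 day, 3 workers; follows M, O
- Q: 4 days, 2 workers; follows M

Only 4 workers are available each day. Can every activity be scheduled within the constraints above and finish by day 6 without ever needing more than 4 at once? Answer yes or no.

Total worker-days = 27; over 6 days the average is 27/6 > 4, so some day must exceed 4.

no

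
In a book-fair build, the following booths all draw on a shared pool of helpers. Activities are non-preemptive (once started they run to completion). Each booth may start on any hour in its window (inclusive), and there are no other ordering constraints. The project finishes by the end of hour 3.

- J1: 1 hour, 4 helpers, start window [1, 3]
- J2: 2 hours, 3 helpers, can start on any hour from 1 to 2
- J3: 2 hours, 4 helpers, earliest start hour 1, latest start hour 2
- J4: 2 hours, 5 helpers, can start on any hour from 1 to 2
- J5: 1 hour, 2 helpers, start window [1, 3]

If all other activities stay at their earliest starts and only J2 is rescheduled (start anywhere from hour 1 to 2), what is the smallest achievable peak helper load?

J2@1: h1:18  h2:12  h3:0 → peak 18
J2@2: h1:15  h2:12  h3:3 → peak 15
Best is J2@2, peak 15.

15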